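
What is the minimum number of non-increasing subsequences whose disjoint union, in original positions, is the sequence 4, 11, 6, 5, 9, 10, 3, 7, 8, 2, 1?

4

Place each on the leftmost legal pile:
4 → new pile 1 (tops now [4])
11 → new pile 2 (tops now [4, 11])
6 → pile 2 (tops now [4, 6])
5 → pile 2 (tops now [4, 5])
9 → new pile 3 (tops now [4, 5, 9])
10 → new pile 4 (tops now [4, 5, 9, 10])
3 → pile 1 (tops now [3, 5, 9, 10])
7 → pile 3 (tops now [3, 5, 7, 10])
8 → pile 4 (tops now [3, 5, 7, 8])
2 → pile 1 (tops now [2, 5, 7, 8])
1 → pile 1 (tops now [1, 5, 7, 8])
Four piles.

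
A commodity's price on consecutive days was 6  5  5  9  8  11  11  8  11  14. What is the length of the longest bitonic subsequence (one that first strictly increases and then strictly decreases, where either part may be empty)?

inc[i] = longest strictly increasing subsequence ending at i; dec[i] = longest strictly decreasing subsequence starting at i:
i:      1  2  3  4  5  6  7  8  9 10
a[i]:   6  5  5  9  8 11 11  8 11 14
inc:    1  1  1  2  2  3  3  2  3  4
dec:    2  1  1  2  1  2  2  1  1  1
Best peak at i=6 (value 11): inc=3, dec=2, length 3+2−1 = 4.

4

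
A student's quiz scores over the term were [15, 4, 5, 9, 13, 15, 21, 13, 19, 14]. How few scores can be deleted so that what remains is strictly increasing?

Fewest deletions = n − (longest strictly increasing subsequence).
Patience tails:
15 → extends → [15]
4 → replaces 15 → [4]
5 → extends → [4, 5]
9 → extends → [4, 5, 9]
13 → extends → [4, 5, 9, 13]
15 → extends → [4, 5, 9, 13, 15]
21 → extends → [4, 5, 9, 13, 15, 21]
13 → already a tail → [4, 5, 9, 13, 15, 21]
19 → replaces 21 → [4, 5, 9, 13, 15, 19]
14 → replaces 15 → [4, 5, 9, 13, 14, 19]
Longest strictly increasing subsequence has length 6, so deletions = 10 − 6 = 4.

4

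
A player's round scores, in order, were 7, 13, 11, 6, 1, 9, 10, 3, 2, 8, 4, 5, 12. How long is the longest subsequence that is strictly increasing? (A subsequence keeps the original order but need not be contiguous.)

Track the smallest tail for each achievable length (strict):
7 → extends → [7]
13 → extends → [7, 13]
11 → replaces 13 → [7, 11]
6 → replaces 7 → [6, 11]
1 → replaces 6 → [1, 11]
9 → replaces 11 → [1, 9]
10 → extends → [1, 9, 10]
3 → replaces 9 → [1, 3, 10]
2 → replaces 3 → [1, 2, 10]
8 → replaces 10 → [1, 2, 8]
4 → replaces 8 → [1, 2, 4]
5 → extends → [1, 2, 4, 5]
12 → extends → [1, 2, 4, 5, 12]
Five tails, so the longest strictly increasing subsequence has length 5 (e.g. 1, 3, 4, 5, 12).

5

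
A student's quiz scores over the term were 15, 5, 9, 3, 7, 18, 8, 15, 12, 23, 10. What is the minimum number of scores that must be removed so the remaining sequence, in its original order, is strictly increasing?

6

Fewest deletions = n − (longest strictly increasing subsequence).
Patience tails:
15 → extends → [15]
5 → replaces 15 → [5]
9 → extends → [5, 9]
3 → replaces 5 → [3, 9]
7 → replaces 9 → [3, 7]
18 → extends → [3, 7, 18]
8 → replaces 18 → [3, 7, 8]
15 → extends → [3, 7, 8, 15]
12 → replaces 15 → [3, 7, 8, 12]
23 → extends → [3, 7, 8, 12, 23]
10 → replaces 12 → [3, 7, 8, 10, 23]
Longest strictly increasing subsequence has length 5, so deletions = 11 − 5 = 6.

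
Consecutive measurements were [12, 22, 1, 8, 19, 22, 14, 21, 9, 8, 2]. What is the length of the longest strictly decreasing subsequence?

Let dp[i] be the longest strictly decreasing subsequence ending at i:
i:      1  2  3  4  5  6  7  8  9 10 11
a[i]:  12 22  1  8 19 22 14 21  9  8  2
dp:     1  1  2  2  2  1  3  2  4  5  6
Maximum is 6.

6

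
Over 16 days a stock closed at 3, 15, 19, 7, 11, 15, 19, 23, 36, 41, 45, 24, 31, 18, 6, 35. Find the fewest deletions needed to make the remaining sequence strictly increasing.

Fewest deletions = n − (longest strictly increasing subsequence).
Patience tails:
3 → extends → [3]
15 → extends → [3, 15]
19 → extends → [3, 15, 19]
7 → replaces 15 → [3, 7, 19]
11 → replaces 19 → [3, 7, 11]
15 → extends → [3, 7, 11, 15]
19 → extends → [3, 7, 11, 15, 19]
23 → extends → [3, 7, 11, 15, 19, 23]
36 → extends → [3, 7, 11, 15, 19, 23, 36]
41 → extends → [3, 7, 11, 15, 19, 23, 36, 41]
45 → extends → [3, 7, 11, 15, 19, 23, 36, 41, 45]
24 → replaces 36 → [3, 7, 11, 15, 19, 23, 24, 41, 45]
31 → replaces 41 → [3, 7, 11, 15, 19, 23, 24, 31, 45]
18 → replaces 19 → [3, 7, 11, 15, 18, 23, 24, 31, 45]
6 → replaces 7 → [3, 6, 11, 15, 18, 23, 24, 31, 45]
35 → replaces 45 → [3, 6, 11, 15, 18, 23, 24, 31, 35]
Longest strictly increasing subsequence has length 9, so deletions = 16 − 9 = 7.

7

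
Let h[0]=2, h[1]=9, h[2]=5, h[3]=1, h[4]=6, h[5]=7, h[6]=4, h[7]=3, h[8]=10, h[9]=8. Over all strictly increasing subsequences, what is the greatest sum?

Let S[i] be the best sum of a strictly increasing subsequence ending at i:
i:      0  1  2  3  4  5  6  7  8  9
h[i]:   2  9  5  1  6  7  4  3 10  8
S:      2 11  7  1 13 20  6  5 30 28
Maximum is 30 (e.g. 2 + 5 + 6 + 7 + 10).

30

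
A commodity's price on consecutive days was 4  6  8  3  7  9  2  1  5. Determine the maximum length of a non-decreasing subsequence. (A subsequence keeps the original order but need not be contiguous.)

Track the smallest tail for each achievable length (allowing ties):
4 → extends → [4]
6 → extends → [4, 6]
8 → extends → [4, 6, 8]
3 → replaces 4 → [3, 6, 8]
7 → replaces 8 → [3, 6, 7]
9 → extends → [3, 6, 7, 9]
2 → replaces 3 → [2, 6, 7, 9]
1 → replaces 2 → [1, 6, 7, 9]
5 → replaces 6 → [1, 5, 7, 9]
Four tails, so the longest non-decreasing subsequence has length 4 (e.g. 4, 6, 8, 9).

4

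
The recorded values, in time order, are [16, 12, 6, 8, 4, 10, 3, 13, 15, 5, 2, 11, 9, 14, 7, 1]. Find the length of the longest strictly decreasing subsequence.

Negate each value so 'decreasing' becomes 'increasing', then run patience tails on the negated sequence:
-16 → extends → [-16]
-12 → extends → [-16, -12]
-6 → extends → [-16, -12, -6]
-8 → replaces -6 → [-16, -12, -8]
-4 → extends → [-16, -12, -8, -4]
-10 → replaces -8 → [-16, -12, -10, -4]
-3 → extends → [-16, -12, -10, -4, -3]
-13 → replaces -12 → [-16, -13, -10, -4, -3]
-15 → replaces -13 → [-16, -15, -10, -4, -3]
-5 → replaces -4 → [-16, -15, -10, -5, -3]
-2 → extends → [-16, -15, -10, -5, -3, -2]
-11 → replaces -10 → [-16, -15, -11, -5, -3, -2]
-9 → replaces -5 → [-16, -15, -11, -9, -3, -2]
-14 → replaces -11 → [-16, -15, -14, -9, -3, -2]
-7 → replaces -3 → [-16, -15, -14, -9, -7, -2]
-1 → extends → [-16, -15, -14, -9, -7, -2, -1]
Seven tails, so the longest strictly decreasing subsequence of the original has length 7.

7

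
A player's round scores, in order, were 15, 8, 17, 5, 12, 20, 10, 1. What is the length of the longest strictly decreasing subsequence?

Negate each value so 'decreasing' becomes 'increasing', then run patience tails on the negated sequence:
-15 → extends → [-15]
-8 → extends → [-15, -8]
-17 → replaces -15 → [-17, -8]
-5 → extends → [-17, -8, -5]
-12 → replaces -8 → [-17, -12, -5]
-20 → replaces -17 → [-20, -12, -5]
-10 → replaces -5 → [-20, -12, -10]
-1 → extends → [-20, -12, -10, -1]
Four tails, so the longest strictly decreasing subsequence of the original has length 4.

4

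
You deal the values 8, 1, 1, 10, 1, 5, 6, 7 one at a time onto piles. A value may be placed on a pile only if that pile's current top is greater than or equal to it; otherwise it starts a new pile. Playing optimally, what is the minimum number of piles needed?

4

The minimum number of non-increasing subsequences covering a sequence equals the length of its longest strictly increasing subsequence.
LIS length is 4 (e.g. 1, 5, 6, 7), so 4 piles are needed.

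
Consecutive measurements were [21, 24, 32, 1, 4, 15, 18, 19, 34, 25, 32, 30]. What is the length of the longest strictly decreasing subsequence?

3

Negate each value so 'decreasing' becomes 'increasing', then run patience tails on the negated sequence:
-21 → extends → [-21]
-24 → replaces -21 → [-24]
-32 → replaces -24 → [-32]
-1 → extends → [-32, -1]
-4 → replaces -1 → [-32, -4]
-15 → replaces -4 → [-32, -15]
-18 → replaces -15 → [-32, -18]
-19 → replaces -18 → [-32, -19]
-34 → replaces -32 → [-34, -19]
-25 → replaces -19 → [-34, -25]
-32 → replaces -25 → [-34, -32]
-30 → extends → [-34, -32, -30]
Three tails, so the longest strictly decreasing subsequence of the original has length 3.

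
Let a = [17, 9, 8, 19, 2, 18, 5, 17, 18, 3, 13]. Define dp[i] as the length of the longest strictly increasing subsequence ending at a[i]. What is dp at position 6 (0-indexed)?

dp[i] = 1 + max{dp[j] : j<i, a[j]<a[i]} (or 1 if no such j):
i:      0  1  2  3  4  5  6  7  8  9 10
a[i]:  17  9  8 19  2 18  5 17 18  3 13
dp:     1  1  1  2  1  2  2  3  4  2  3
At index 6 the value is 2.

2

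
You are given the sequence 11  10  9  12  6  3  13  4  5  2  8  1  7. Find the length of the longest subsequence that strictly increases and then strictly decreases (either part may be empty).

inc[i] = longest strictly increasing subsequence ending at i; dec[i] = longest strictly decreasing subsequence starting at i:
i:      1  2  3  4  5  6  7  8  9 10 11 12 13
a[i]:  11 10  9 12  6  3 13  4  5  2  8  1  7
inc:    1  1  1  2  1  1  3  2  3  1  4  1  4
dec:    7  6  5  5  4  3  4  3  3  2  2  1  1
Best peak at i=1 (value 11): inc=1, dec=7, length 1+7−1 = 7.

7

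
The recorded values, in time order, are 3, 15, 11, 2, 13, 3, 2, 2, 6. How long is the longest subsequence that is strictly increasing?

3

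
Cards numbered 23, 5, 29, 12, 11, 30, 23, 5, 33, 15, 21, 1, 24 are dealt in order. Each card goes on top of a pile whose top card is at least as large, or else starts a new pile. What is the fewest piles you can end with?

5

Place each on the leftmost legal pile:
23 → new pile 1 (tops now [23])
5 → pile 1 (tops now [5])
29 → new pile 2 (tops now [5, 29])
12 → pile 2 (tops now [5, 12])
11 → pile 2 (tops now [5, 11])
30 → new pile 3 (tops now [5, 11, 30])
23 → pile 3 (tops now [5, 11, 23])
5 → pile 1 (tops now [5, 11, 23])
33 → new pile 4 (tops now [5, 11, 23, 33])
15 → pile 3 (tops now [5, 11, 15, 33])
21 → pile 4 (tops now [5, 11, 15, 21])
1 → pile 1 (tops now [1, 11, 15, 21])
24 → new pile 5 (tops now [1, 11, 15, 21, 24])
Five piles.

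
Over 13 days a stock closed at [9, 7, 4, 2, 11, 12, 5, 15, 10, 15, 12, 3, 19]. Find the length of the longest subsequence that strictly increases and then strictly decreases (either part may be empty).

6

inc[i] = longest strictly increasing subsequence ending at i; dec[i] = longest strictly decreasing subsequence starting at i:
i:      1  2  3  4  5  6  7  8  9 10 11 12 13
a[i]:   9  7  4  2 11 12  5 15 10 15 12  3 19
inc:    1  1  1  1  2  3  2  4  3  4  4  2  5
dec:    4  3  2  1  3  3  2  3  2  3  2  1  1
Best peak at i=8 (value 15): inc=4, dec=3, length 4+3−1 = 6.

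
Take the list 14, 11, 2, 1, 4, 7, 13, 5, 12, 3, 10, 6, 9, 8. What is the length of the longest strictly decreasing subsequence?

6

Let dp[i] be the longest strictly decreasing subsequence ending at i:
i:      1  2  3  4  5  6  7  8  9 10 11 12 13 14
a[i]:  14 11  2  1  4  7 13  5 12  3 10  6  9  8
dp:     1  2  3  4  3  3  2  4  3  5  4  5  5  6
Maximum is 6.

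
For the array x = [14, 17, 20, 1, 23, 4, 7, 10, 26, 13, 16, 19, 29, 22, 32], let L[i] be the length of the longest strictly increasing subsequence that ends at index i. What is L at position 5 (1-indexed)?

4

dp[i] = 1 + max{dp[j] : j<i, x[j]<x[i]} (or 1 if no such j):
i:      1  2  3  4  5  6  7  8  9 10 11 12 13 14 15
x[i]:  14 17 20  1 23  4  7 10 26 13 16 19 29 22 32
dp:     1  2  3  1  4  2  3  4  5  5  6  7  8  8  9
At index 5 the value is 4.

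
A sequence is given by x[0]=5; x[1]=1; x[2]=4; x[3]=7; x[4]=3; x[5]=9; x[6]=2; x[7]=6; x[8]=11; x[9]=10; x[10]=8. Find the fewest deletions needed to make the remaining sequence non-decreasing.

Fewest deletions = n − (longest non-decreasing subsequence).
Patience tails:
5 → extends → [5]
1 → replaces 5 → [1]
4 → extends → [1, 4]
7 → extends → [1, 4, 7]
3 → replaces 4 → [1, 3, 7]
9 → extends → [1, 3, 7, 9]
2 → replaces 3 → [1, 2, 7, 9]
6 → replaces 7 → [1, 2, 6, 9]
11 → extends → [1, 2, 6, 9, 11]
10 → replaces 11 → [1, 2, 6, 9, 10]
8 → replaces 9 → [1, 2, 6, 8, 10]
Longest non-decreasing subsequence has length 5, so deletions = 11 − 5 = 6.

6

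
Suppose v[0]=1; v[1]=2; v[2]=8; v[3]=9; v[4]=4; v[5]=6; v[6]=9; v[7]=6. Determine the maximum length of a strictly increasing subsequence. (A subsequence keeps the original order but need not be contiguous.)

5

Track the smallest tail for each achievable length (strict):
1 → extends → [1]
2 → extends → [1, 2]
8 → extends → [1, 2, 8]
9 → extends → [1, 2, 8, 9]
4 → replaces 8 → [1, 2, 4, 9]
6 → replaces 9 → [1, 2, 4, 6]
9 → extends → [1, 2, 4, 6, 9]
6 → already a tail → [1, 2, 4, 6, 9]
Five tails, so the longest strictly increasing subsequence has length 5 (e.g. 1, 2, 4, 6, 9).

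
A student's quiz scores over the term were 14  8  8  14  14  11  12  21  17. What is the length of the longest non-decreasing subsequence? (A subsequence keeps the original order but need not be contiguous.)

Let dp[i] be the length of the longest such subsequence ending at index i:
i:      1  2  3  4  5  6  7  8  9
a[i]:  14  8  8 14 14 11 12 21 17
dp:     1  1  2  3  4  3  4  5  5
Maximum dp value is 5.

5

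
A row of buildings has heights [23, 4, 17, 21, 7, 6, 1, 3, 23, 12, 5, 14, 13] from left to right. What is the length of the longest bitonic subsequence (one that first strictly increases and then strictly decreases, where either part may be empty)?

6

inc[i] = longest strictly increasing subsequence ending at i; dec[i] = longest strictly decreasing subsequence starting at i:
i:      1  2  3  4  5  6  7  8  9 10 11 12 13
a[i]:  23  4 17 21  7  6  1  3 23 12  5 14 13
inc:    1  1  2  3  2  2  1  2  4  3  3  4  4
dec:    5  2  4  4  3  2  1  1  3  2  1  2  1
Best peak at i=4 (value 21): inc=3, dec=4, length 3+4−1 = 6.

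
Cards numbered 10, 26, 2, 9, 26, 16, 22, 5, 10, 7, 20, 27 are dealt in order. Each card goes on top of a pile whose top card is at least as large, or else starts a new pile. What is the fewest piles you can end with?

5

Place each on the leftmost legal pile:
10 → new pile 1 (tops now [10])
26 → new pile 2 (tops now [10, 26])
2 → pile 1 (tops now [2, 26])
9 → pile 2 (tops now [2, 9])
26 → new pile 3 (tops now [2, 9, 26])
16 → pile 3 (tops now [2, 9, 16])
22 → new pile 4 (tops now [2, 9, 16, 22])
5 → pile 2 (tops now [2, 5, 16, 22])
10 → pile 3 (tops now [2, 5, 10, 22])
7 → pile 3 (tops now [2, 5, 7, 22])
20 → pile 4 (tops now [2, 5, 7, 20])
27 → new pile 5 (tops now [2, 5, 7, 20, 27])
Five piles.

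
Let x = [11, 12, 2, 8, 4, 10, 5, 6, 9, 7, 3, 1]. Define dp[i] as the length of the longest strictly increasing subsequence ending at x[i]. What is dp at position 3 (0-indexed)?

2

dp[i] = 1 + max{dp[j] : j<i, x[j]<x[i]} (or 1 if no such j):
i:      0  1  2  3  4  5  6  7  8  9 10 11
x[i]:  11 12  2  8  4 10  5  6  9  7  3  1
dp:     1  2  1  2  2  3  3  4  5  5  2  1
At index 3 the value is 2.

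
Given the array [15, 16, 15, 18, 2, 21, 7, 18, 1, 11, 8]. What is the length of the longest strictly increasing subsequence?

4

Track the smallest tail for each achievable length (strict):
15 → extends → [15]
16 → extends → [15, 16]
15 → already a tail → [15, 16]
18 → extends → [15, 16, 18]
2 → replaces 15 → [2, 16, 18]
21 → extends → [2, 16, 18, 21]
7 → replaces 16 → [2, 7, 18, 21]
18 → already a tail → [2, 7, 18, 21]
1 → replaces 2 → [1, 7, 18, 21]
11 → replaces 18 → [1, 7, 11, 21]
8 → replaces 11 → [1, 7, 8, 21]
Four tails, so the longest strictly increasing subsequence has length 4 (e.g. 15, 16, 18, 21).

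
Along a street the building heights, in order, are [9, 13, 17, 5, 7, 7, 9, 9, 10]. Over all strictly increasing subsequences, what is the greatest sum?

39

Let S[i] be the best sum of a strictly increasing subsequence ending at i:
i:      1  2  3  4  5  6  7  8  9
a[i]:   9 13 17  5  7  7  9  9 10
S:      9 22 39  5 12 12 21 21 31
Maximum is 39 (e.g. 9 + 13 + 17).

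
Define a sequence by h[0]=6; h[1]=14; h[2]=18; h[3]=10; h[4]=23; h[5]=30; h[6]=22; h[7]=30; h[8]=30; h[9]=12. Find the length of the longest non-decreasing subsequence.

7

Track the smallest tail for each achievable length (allowing ties):
6 → extends → [6]
14 → extends → [6, 14]
18 → extends → [6, 14, 18]
10 → replaces 14 → [6, 10, 18]
23 → extends → [6, 10, 18, 23]
30 → extends → [6, 10, 18, 23, 30]
22 → replaces 23 → [6, 10, 18, 22, 30]
30 → extends → [6, 10, 18, 22, 30, 30]
30 → extends → [6, 10, 18, 22, 30, 30, 30]
12 → replaces 18 → [6, 10, 12, 22, 30, 30, 30]
Seven tails, so the longest non-decreasing subsequence has length 7 (e.g. 6, 14, 18, 23, 30, 30, 30).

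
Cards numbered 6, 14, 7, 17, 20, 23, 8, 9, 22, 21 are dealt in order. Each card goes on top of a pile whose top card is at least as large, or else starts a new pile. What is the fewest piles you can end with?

5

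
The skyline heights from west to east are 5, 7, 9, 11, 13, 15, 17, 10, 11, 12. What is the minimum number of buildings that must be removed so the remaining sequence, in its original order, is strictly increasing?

3

Fewest deletions = n − (longest strictly increasing subsequence).
i:      1  2  3  4  5  6  7  8  9 10
a[i]:   5  7  9 11 13 15 17 10 11 12
dp:     1  2  3  4  5  6  7  4  5  6
max dp = 7, so deletions = 10 − 7 = 3.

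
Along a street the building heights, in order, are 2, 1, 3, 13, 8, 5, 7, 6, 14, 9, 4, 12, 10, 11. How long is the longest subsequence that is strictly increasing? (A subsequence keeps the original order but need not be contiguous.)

Track the smallest tail for each achievable length (strict):
2 → extends → [2]
1 → replaces 2 → [1]
3 → extends → [1, 3]
13 → extends → [1, 3, 13]
8 → replaces 13 → [1, 3, 8]
5 → replaces 8 → [1, 3, 5]
7 → extends → [1, 3, 5, 7]
6 → replaces 7 → [1, 3, 5, 6]
14 → extends → [1, 3, 5, 6, 14]
9 → replaces 14 → [1, 3, 5, 6, 9]
4 → replaces 5 → [1, 3, 4, 6, 9]
12 → extends → [1, 3, 4, 6, 9, 12]
10 → replaces 12 → [1, 3, 4, 6, 9, 10]
11 → extends → [1, 3, 4, 6, 9, 10, 11]
Seven tails, so the longest strictly increasing subsequence has length 7 (e.g. 2, 3, 5, 7, 9, 10, 11).

7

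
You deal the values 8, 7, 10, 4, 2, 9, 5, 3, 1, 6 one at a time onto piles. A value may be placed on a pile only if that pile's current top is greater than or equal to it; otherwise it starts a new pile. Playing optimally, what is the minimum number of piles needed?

3

Place each on the leftmost legal pile:
8 → new pile 1 (tops now [8])
7 → pile 1 (tops now [7])
10 → new pile 2 (tops now [7, 10])
4 → pile 1 (tops now [4, 10])
2 → pile 1 (tops now [2, 10])
9 → pile 2 (tops now [2, 9])
5 → pile 2 (tops now [2, 5])
3 → pile 2 (tops now [2, 3])
1 → pile 1 (tops now [1, 3])
6 → new pile 3 (tops now [1, 3, 6])
Three piles.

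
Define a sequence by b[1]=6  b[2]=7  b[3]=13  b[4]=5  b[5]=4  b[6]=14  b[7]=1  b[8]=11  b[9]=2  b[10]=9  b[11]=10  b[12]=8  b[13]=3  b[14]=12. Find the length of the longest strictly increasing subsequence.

5

Track the smallest tail for each achievable length (strict):
6 → extends → [6]
7 → extends → [6, 7]
13 → extends → [6, 7, 13]
5 → replaces 6 → [5, 7, 13]
4 → replaces 5 → [4, 7, 13]
14 → extends → [4, 7, 13, 14]
1 → replaces 4 → [1, 7, 13, 14]
11 → replaces 13 → [1, 7, 11, 14]
2 → replaces 7 → [1, 2, 11, 14]
9 → replaces 11 → [1, 2, 9, 14]
10 → replaces 14 → [1, 2, 9, 10]
8 → replaces 9 → [1, 2, 8, 10]
3 → replaces 8 → [1, 2, 3, 10]
12 → extends → [1, 2, 3, 10, 12]
Five tails, so the longest strictly increasing subsequence has length 5 (e.g. 6, 7, 9, 10, 12).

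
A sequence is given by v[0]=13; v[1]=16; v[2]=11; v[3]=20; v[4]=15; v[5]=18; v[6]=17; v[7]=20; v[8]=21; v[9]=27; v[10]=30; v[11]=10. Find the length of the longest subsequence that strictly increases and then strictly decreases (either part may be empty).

8

inc[i] = longest strictly increasing subsequence ending at i; dec[i] = longest strictly decreasing subsequence starting at i:
i:      0  1  2  3  4  5  6  7  8  9 10 11
v[i]:  13 16 11 20 15 18 17 20 21 27 30 10
inc:    1  2  1  3  2  3  3  4  5  6  7  1
dec:    3  3  2  4  2  3  2  2  2  2  2  1
Best peak at i=10 (value 30): inc=7, dec=2, length 7+2−1 = 8.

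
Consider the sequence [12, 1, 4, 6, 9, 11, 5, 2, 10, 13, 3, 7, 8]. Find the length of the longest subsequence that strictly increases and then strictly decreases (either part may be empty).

7

inc[i] = longest strictly increasing subsequence ending at i; dec[i] = longest strictly decreasing subsequence starting at i:
i:      1  2  3  4  5  6  7  8  9 10 11 12 13
a[i]:  12  1  4  6  9 11  5  2 10 13  3  7  8
inc:    1  1  2  3  4  5  3  2  5  6  3  4  5
dec:    4  1  2  3  3  3  2  1  2  2  1  1  1
Best peak at i=6 (value 11): inc=5, dec=3, length 5+3−1 = 7.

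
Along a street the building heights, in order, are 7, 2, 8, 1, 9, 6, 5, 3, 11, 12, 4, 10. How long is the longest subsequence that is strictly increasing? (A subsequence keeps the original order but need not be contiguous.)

5

Let dp[i] be the length of the longest such subsequence ending at index i:
i:      1  2  3  4  5  6  7  8  9 10 11 12
a[i]:   7  2  8  1  9  6  5  3 11 12  4 10
dp:     1  1  2  1  3  2  2  2  4  5  3  4
Maximum dp value is 5.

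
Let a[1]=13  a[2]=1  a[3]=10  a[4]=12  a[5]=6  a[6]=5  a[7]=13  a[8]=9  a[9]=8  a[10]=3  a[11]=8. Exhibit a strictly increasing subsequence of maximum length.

Patience tails give the LIS length; then backtrack through the dp parents:
13 → extends → [13]
1 → replaces 13 → [1]
10 → extends → [1, 10]
12 → extends → [1, 10, 12]
6 → replaces 10 → [1, 6, 12]
5 → replaces 6 → [1, 5, 12]
13 → extends → [1, 5, 12, 13]
9 → replaces 12 → [1, 5, 9, 13]
8 → replaces 9 → [1, 5, 8, 13]
3 → replaces 5 → [1, 3, 8, 13]
8 → already a tail → [1, 3, 8, 13]
Length 4; one witness is 1, 10, 12, 13.

1, 10, 12, 13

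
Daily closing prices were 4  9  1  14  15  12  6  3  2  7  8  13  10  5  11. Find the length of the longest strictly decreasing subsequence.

5

Let dp[i] be the longest strictly decreasing subsequence ending at i:
i:      1  2  3  4  5  6  7  8  9 10 11 12 13 14 15
a[i]:   4  9  1 14 15 12  6  3  2  7  8 13 10  5 11
dp:     1  1  2  1  1  2  3  4  5  3  3  2  3  4  3
Maximum is 5.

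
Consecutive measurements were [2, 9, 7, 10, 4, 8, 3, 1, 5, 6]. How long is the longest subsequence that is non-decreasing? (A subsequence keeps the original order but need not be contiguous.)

Track the smallest tail for each achievable length (allowing ties):
2 → extends → [2]
9 → extends → [2, 9]
7 → replaces 9 → [2, 7]
10 → extends → [2, 7, 10]
4 → replaces 7 → [2, 4, 10]
8 → replaces 10 → [2, 4, 8]
3 → replaces 4 → [2, 3, 8]
1 → replaces 2 → [1, 3, 8]
5 → replaces 8 → [1, 3, 5]
6 → extends → [1, 3, 5, 6]
Four tails, so the longest non-decreasing subsequence has length 4 (e.g. 2, 4, 5, 6).

4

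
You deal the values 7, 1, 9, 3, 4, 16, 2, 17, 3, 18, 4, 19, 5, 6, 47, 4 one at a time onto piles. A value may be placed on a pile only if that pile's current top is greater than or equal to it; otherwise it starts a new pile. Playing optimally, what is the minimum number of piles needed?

Place each on the leftmost legal pile:
7 → new pile 1 (tops now [7])
1 → pile 1 (tops now [1])
9 → new pile 2 (tops now [1, 9])
3 → pile 2 (tops now [1, 3])
4 → new pile 3 (tops now [1, 3, 4])
16 → new pile 4 (tops now [1, 3, 4, 16])
2 → pile 2 (tops now [1, 2, 4, 16])
17 → new pile 5 (tops now [1, 2, 4, 16, 17])
3 → pile 3 (tops now [1, 2, 3, 16, 17])
18 → new pile 6 (tops now [1, 2, 3, 16, 17, 18])
4 → pile 4 (tops now [1, 2, 3, 4, 17, 18])
19 → new pile 7 (tops now [1, 2, 3, 4, 17, 18, 19])
5 → pile 5 (tops now [1, 2, 3, 4, 5, 18, 19])
6 → pile 6 (tops now [1, 2, 3, 4, 5, 6, 19])
47 → new pile 8 (tops now [1, 2, 3, 4, 5, 6, 19, 47])
4 → pile 4 (tops now [1, 2, 3, 4, 5, 6, 19, 47])
Eight piles.

8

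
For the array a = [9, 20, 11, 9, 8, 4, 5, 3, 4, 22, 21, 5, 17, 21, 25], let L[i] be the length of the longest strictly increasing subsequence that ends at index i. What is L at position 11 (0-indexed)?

dp[i] = 1 + max{dp[j] : j<i, a[j]<a[i]} (or 1 if no such j):
i:      0  1  2  3  4  5  6  7  8  9 10 11 12 13 14
a[i]:   9 20 11  9  8  4  5  3  4 22 21  5 17 21 25
dp:     1  2  2  1  1  1  2  1  2  3  3  3  4  5  6
At index 11 the value is 3.

3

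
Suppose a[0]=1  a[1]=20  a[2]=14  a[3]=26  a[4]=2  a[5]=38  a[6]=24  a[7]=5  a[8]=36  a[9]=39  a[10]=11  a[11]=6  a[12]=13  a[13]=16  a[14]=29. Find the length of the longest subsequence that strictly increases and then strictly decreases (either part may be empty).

7

inc[i] = longest strictly increasing subsequence ending at i; dec[i] = longest strictly decreasing subsequence starting at i:
i:      0  1  2  3  4  5  6  7  8  9 10 11 12 13 14
a[i]:   1 20 14 26  2 38 24  5 36 39 11  6 13 16 29
inc:    1  2  2  3  2  4  3  3  4  5  4  4  5  6  7
dec:    1  4  3  4  1  4  3  1  3  3  2  1  1  1  1
Best peak at i=5 (value 38): inc=4, dec=4, length 4+4−1 = 7.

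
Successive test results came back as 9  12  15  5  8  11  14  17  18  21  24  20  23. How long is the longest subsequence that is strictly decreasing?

2

Negate each value so 'decreasing' becomes 'increasing', then run patience tails on the negated sequence:
-9 → extends → [-9]
-12 → replaces -9 → [-12]
-15 → replaces -12 → [-15]
-5 → extends → [-15, -5]
-8 → replaces -5 → [-15, -8]
-11 → replaces -8 → [-15, -11]
-14 → replaces -11 → [-15, -14]
-17 → replaces -15 → [-17, -14]
-18 → replaces -17 → [-18, -14]
-21 → replaces -18 → [-21, -14]
-24 → replaces -21 → [-24, -14]
-20 → replaces -14 → [-24, -20]
-23 → replaces -20 → [-24, -23]
Two tails, so the longest strictly decreasing subsequence of the original has length 2.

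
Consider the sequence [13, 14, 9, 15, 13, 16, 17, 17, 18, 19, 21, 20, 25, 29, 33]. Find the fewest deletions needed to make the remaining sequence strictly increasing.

Fewest deletions = n − (longest strictly increasing subsequence).
i:      1  2  3  4  5  6  7  8  9 10 11 12 13 14 15
a[i]:  13 14  9 15 13 16 17 17 18 19 21 20 25 29 33
dp:     1  2  1  3  2  4  5  5  6  7  8  8  9 10 11
max dp = 11, so deletions = 15 − 11 = 4.

4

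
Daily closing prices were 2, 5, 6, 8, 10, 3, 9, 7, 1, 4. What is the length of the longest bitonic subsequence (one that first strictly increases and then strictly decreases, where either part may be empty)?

8

inc[i] = longest strictly increasing subsequence ending at i; dec[i] = longest strictly decreasing subsequence starting at i:
i:      1  2  3  4  5  6  7  8  9 10
a[i]:   2  5  6  8 10  3  9  7  1  4
inc:    1  2  3  4  5  2  5  4  1  3
dec:    2  3  3  3  4  2  3  2  1  1
Best peak at i=5 (value 10): inc=5, dec=4, length 5+4−1 = 8.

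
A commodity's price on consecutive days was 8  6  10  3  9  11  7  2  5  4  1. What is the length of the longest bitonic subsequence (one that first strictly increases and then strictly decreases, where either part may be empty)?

7

inc[i] = longest strictly increasing subsequence ending at i; dec[i] = longest strictly decreasing subsequence starting at i:
i:      1  2  3  4  5  6  7  8  9 10 11
a[i]:   8  6 10  3  9 11  7  2  5  4  1
inc:    1  1  2  1  2  3  2  1  2  2  1
dec:    5  4  6  3  5  5  4  2  3  2  1
Best peak at i=3 (value 10): inc=2, dec=6, length 2+6−1 = 7.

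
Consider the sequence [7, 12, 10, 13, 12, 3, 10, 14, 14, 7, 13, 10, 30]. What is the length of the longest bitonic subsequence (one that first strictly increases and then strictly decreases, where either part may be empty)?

6

inc[i] = longest strictly increasing subsequence ending at i; dec[i] = longest strictly decreasing subsequence starting at i:
i:      1  2  3  4  5  6  7  8  9 10 11 12 13
a[i]:   7 12 10 13 12  3 10 14 14  7 13 10 30
inc:    1  2  2  3  3  1  2  4  4  2  4  3  5
dec:    2  3  2  4  3  1  2  3  3  1  2  1  1
Best peak at i=4 (value 13): inc=3, dec=4, length 3+4−1 = 6.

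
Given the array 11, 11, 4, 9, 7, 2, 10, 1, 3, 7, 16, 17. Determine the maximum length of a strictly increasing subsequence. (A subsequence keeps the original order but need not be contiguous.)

5

Let dp[i] be the length of the longest such subsequence ending at index i:
i:      1  2  3  4  5  6  7  8  9 10 11 12
a[i]:  11 11  4  9  7  2 10  1  3  7 16 17
dp:     1  1  1  2  2  1  3  1  2  3  4  5
Maximum dp value is 5.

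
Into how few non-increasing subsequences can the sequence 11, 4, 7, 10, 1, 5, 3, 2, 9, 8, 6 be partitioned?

3

Place each on the leftmost legal pile:
11 → new pile 1 (tops now [11])
4 → pile 1 (tops now [4])
7 → new pile 2 (tops now [4, 7])
10 → new pile 3 (tops now [4, 7, 10])
1 → pile 1 (tops now [1, 7, 10])
5 → pile 2 (tops now [1, 5, 10])
3 → pile 2 (tops now [1, 3, 10])
2 → pile 2 (tops now [1, 2, 10])
9 → pile 3 (tops now [1, 2, 9])
8 → pile 3 (tops now [1, 2, 8])
6 → pile 3 (tops now [1, 2, 6])
Three piles.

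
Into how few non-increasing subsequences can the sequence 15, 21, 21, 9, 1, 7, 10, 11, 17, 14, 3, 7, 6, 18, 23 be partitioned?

Place each on the leftmost legal pile:
15 → new pile 1 (tops now [15])
21 → new pile 2 (tops now [15, 21])
21 → pile 2 (tops now [15, 21])
9 → pile 1 (tops now [9, 21])
1 → pile 1 (tops now [1, 21])
7 → pile 2 (tops now [1, 7])
10 → new pile 3 (tops now [1, 7, 10])
11 → new pile 4 (tops now [1, 7, 10, 11])
17 → new pile 5 (tops now [1, 7, 10, 11, 17])
14 → pile 5 (tops now [1, 7, 10, 11, 14])
3 → pile 2 (tops now [1, 3, 10, 11, 14])
7 → pile 3 (tops now [1, 3, 7, 11, 14])
6 → pile 3 (tops now [1, 3, 6, 11, 14])
18 → new pile 6 (tops now [1, 3, 6, 11, 14, 18])
23 → new pile 7 (tops now [1, 3, 6, 11, 14, 18, 23])
Seven piles.

7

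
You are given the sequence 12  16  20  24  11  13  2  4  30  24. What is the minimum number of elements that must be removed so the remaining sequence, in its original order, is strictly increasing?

Fewest deletions = n − (longest strictly increasing subsequence).
i:      1  2  3  4  5  6  7  8  9 10
a[i]:  12 16 20 24 11 13  2  4 30 24
dp:     1  2  3  4  1  2  1  2  5  4
max dp = 5, so deletions = 10 − 5 = 5.

5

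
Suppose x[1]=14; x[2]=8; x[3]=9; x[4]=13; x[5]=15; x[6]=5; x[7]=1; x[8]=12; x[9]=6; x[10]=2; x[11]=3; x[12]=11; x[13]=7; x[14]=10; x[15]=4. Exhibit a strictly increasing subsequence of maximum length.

1, 2, 3, 7, 10

Patience tails give the LIS length; then backtrack through the dp parents:
14 → extends → [14]
8 → replaces 14 → [8]
9 → extends → [8, 9]
13 → extends → [8, 9, 13]
15 → extends → [8, 9, 13, 15]
5 → replaces 8 → [5, 9, 13, 15]
1 → replaces 5 → [1, 9, 13, 15]
12 → replaces 13 → [1, 9, 12, 15]
6 → replaces 9 → [1, 6, 12, 15]
2 → replaces 6 → [1, 2, 12, 15]
3 → replaces 12 → [1, 2, 3, 15]
11 → replaces 15 → [1, 2, 3, 11]
7 → replaces 11 → [1, 2, 3, 7]
10 → extends → [1, 2, 3, 7, 10]
4 → replaces 7 → [1, 2, 3, 4, 10]
Length 5; one witness is 1, 2, 3, 7, 10.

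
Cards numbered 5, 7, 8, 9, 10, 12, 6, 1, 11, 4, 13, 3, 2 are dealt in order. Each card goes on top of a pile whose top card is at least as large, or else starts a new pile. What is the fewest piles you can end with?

7

Place each on the leftmost legal pile:
5 → new pile 1 (tops now [5])
7 → new pile 2 (tops now [5, 7])
8 → new pile 3 (tops now [5, 7, 8])
9 → new pile 4 (tops now [5, 7, 8, 9])
10 → new pile 5 (tops now [5, 7, 8, 9, 10])
12 → new pile 6 (tops now [5, 7, 8, 9, 10, 12])
6 → pile 2 (tops now [5, 6, 8, 9, 10, 12])
1 → pile 1 (tops now [1, 6, 8, 9, 10, 12])
11 → pile 6 (tops now [1, 6, 8, 9, 10, 11])
4 → pile 2 (tops now [1, 4, 8, 9, 10, 11])
13 → new pile 7 (tops now [1, 4, 8, 9, 10, 11, 13])
3 → pile 2 (tops now [1, 3, 8, 9, 10, 11, 13])
2 → pile 2 (tops now [1, 2, 8, 9, 10, 11, 13])
Seven piles.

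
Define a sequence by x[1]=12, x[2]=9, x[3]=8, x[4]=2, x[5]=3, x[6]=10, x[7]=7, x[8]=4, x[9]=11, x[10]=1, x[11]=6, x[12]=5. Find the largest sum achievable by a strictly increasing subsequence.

30

Let S[i] be the best sum of a strictly increasing subsequence ending at i:
i:      1  2  3  4  5  6  7  8  9 10 11 12
x[i]:  12  9  8  2  3 10  7  4 11  1  6  5
S:     12  9  8  2  5 19 12  9 30  1 15 14
Maximum is 30 (e.g. 9 + 10 + 11).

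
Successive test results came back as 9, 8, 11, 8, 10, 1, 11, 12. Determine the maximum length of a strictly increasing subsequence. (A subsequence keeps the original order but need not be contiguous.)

4

Let dp[i] be the length of the longest such subsequence ending at index i:
i:      1  2  3  4  5  6  7  8
a[i]:   9  8 11  8 10  1 11 12
dp:     1  1  2  1  2  1  3  4
Maximum dp value is 4.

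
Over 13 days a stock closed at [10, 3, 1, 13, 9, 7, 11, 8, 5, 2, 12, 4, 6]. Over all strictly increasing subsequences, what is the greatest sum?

Let S[i] be the best sum of a strictly increasing subsequence ending at i:
i:      1  2  3  4  5  6  7  8  9 10 11 12 13
a[i]:  10  3  1 13  9  7 11  8  5  2 12  4  6
S:     10  3  1 23 12 10 23 18  8  3 35  7 14
Maximum is 35 (e.g. 3 + 9 + 11 + 12).

35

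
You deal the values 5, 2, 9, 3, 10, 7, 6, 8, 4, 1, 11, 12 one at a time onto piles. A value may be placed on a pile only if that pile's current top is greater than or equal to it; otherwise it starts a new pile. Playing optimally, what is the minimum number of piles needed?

6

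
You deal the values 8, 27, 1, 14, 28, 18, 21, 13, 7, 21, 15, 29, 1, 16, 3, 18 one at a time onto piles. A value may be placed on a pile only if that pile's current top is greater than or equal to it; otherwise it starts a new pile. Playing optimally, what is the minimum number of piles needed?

5

Place each on the leftmost legal pile:
8 → new pile 1 (tops now [8])
27 → new pile 2 (tops now [8, 27])
1 → pile 1 (tops now [1, 27])
14 → pile 2 (tops now [1, 14])
28 → new pile 3 (tops now [1, 14, 28])
18 → pile 3 (tops now [1, 14, 18])
21 → new pile 4 (tops now [1, 14, 18, 21])
13 → pile 2 (tops now [1, 13, 18, 21])
7 → pile 2 (tops now [1, 7, 18, 21])
21 → pile 4 (tops now [1, 7, 18, 21])
15 → pile 3 (tops now [1, 7, 15, 21])
29 → new pile 5 (tops now [1, 7, 15, 21, 29])
1 → pile 1 (tops now [1, 7, 15, 21, 29])
16 → pile 4 (tops now [1, 7, 15, 16, 29])
3 → pile 2 (tops now [1, 3, 15, 16, 29])
18 → pile 5 (tops now [1, 3, 15, 16, 18])
Five piles.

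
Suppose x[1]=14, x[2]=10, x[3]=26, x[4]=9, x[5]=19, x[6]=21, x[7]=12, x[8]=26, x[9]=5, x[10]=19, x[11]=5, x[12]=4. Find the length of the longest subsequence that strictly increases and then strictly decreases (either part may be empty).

inc[i] = longest strictly increasing subsequence ending at i; dec[i] = longest strictly decreasing subsequence starting at i:
i:      1  2  3  4  5  6  7  8  9 10 11 12
x[i]:  14 10 26  9 19 21 12 26  5 19  5  4
inc:    1  1  2  1  2  3  2  4  1  3  1  1
dec:    5  4  5  3  4  4  3  4  2  3  2  1
Best peak at i=8 (value 26): inc=4, dec=4, length 4+4−1 = 7.

7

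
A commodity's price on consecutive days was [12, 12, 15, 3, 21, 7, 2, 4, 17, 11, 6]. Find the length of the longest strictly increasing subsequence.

3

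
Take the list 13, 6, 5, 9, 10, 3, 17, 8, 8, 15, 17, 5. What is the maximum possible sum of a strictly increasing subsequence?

Let S[i] be the best sum of a strictly increasing subsequence ending at i:
i:      1  2  3  4  5  6  7  8  9 10 11 12
a[i]:  13  6  5  9 10  3 17  8  8 15 17  5
S:     13  6  5 15 25  3 42 14 14 40 57  8
Maximum is 57 (e.g. 6 + 9 + 10 + 15 + 17).

57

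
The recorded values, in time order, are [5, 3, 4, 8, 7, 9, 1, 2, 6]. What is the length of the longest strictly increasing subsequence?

4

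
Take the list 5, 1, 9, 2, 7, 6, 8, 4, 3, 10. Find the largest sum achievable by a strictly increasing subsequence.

Let S[i] be the best sum of a strictly increasing subsequence ending at i:
i:      1  2  3  4  5  6  7  8  9 10
a[i]:   5  1  9  2  7  6  8  4  3 10
S:      5  1 14  3 12 11 20  7  6 30
Maximum is 30 (e.g. 5 + 7 + 8 + 10).

30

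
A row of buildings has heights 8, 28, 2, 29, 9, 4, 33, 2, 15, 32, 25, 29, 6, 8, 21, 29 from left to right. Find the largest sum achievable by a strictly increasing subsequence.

98

Let S[i] be the best sum of a strictly increasing subsequence ending at i:
i:      1  2  3  4  5  6  7  8  9 10 11 12 13 14 15 16
a[i]:   8 28  2 29  9  4 33  2 15 32 25 29  6  8 21 29
S:      8 36  2 65 17  6 98  2 32 97 57 86 12 20 53 86
Maximum is 98 (e.g. 8 + 28 + 29 + 33).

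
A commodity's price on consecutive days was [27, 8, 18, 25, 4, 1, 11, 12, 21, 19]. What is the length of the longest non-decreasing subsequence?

4

Track the smallest tail for each achievable length (allowing ties):
27 → extends → [27]
8 → replaces 27 → [8]
18 → extends → [8, 18]
25 → extends → [8, 18, 25]
4 → replaces 8 → [4, 18, 25]
1 → replaces 4 → [1, 18, 25]
11 → replaces 18 → [1, 11, 25]
12 → replaces 25 → [1, 11, 12]
21 → extends → [1, 11, 12, 21]
19 → replaces 21 → [1, 11, 12, 19]
Four tails, so the longest non-decreasing subsequence has length 4 (e.g. 8, 11, 12, 21).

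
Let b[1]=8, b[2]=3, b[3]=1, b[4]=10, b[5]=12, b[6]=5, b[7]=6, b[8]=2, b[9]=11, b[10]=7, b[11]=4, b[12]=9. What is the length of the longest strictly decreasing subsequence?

4

Let dp[i] be the longest strictly decreasing subsequence ending at i:
i:      1  2  3  4  5  6  7  8  9 10 11 12
b[i]:   8  3  1 10 12  5  6  2 11  7  4  9
dp:     1  2  3  1  1  2  2  3  2  3  4  3
Maximum is 4.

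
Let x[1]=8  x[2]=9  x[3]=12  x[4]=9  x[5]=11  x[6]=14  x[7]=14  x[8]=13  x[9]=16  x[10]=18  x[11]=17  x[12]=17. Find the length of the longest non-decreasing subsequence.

9

Track the smallest tail for each achievable length (allowing ties):
8 → extends → [8]
9 → extends → [8, 9]
12 → extends → [8, 9, 12]
9 → replaces 12 → [8, 9, 9]
11 → extends → [8, 9, 9, 11]
14 → extends → [8, 9, 9, 11, 14]
14 → extends → [8, 9, 9, 11, 14, 14]
13 → replaces 14 → [8, 9, 9, 11, 13, 14]
16 → extends → [8, 9, 9, 11, 13, 14, 16]
18 → extends → [8, 9, 9, 11, 13, 14, 16, 18]
17 → replaces 18 → [8, 9, 9, 11, 13, 14, 16, 17]
17 → extends → [8, 9, 9, 11, 13, 14, 16, 17, 17]
Nine tails, so the longest non-decreasing subsequence has length 9 (e.g. 8, 9, 9, 11, 14, 14, 16, 17, 17).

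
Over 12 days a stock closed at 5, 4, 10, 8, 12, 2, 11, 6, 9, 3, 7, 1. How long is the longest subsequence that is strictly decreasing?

5

Negate each value so 'decreasing' becomes 'increasing', then run patience tails on the negated sequence:
-5 → extends → [-5]
-4 → extends → [-5, -4]
-10 → replaces -5 → [-10, -4]
-8 → replaces -4 → [-10, -8]
-12 → replaces -10 → [-12, -8]
-2 → extends → [-12, -8, -2]
-11 → replaces -8 → [-12, -11, -2]
-6 → replaces -2 → [-12, -11, -6]
-9 → replaces -6 → [-12, -11, -9]
-3 → extends → [-12, -11, -9, -3]
-7 → replaces -3 → [-12, -11, -9, -7]
-1 → extends → [-12, -11, -9, -7, -1]
Five tails, so the longest strictly decreasing subsequence of the original has length 5.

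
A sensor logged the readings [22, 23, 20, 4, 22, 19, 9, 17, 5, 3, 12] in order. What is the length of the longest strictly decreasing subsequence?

Negate each value so 'decreasing' becomes 'increasing', then run patience tails on the negated sequence:
-22 → extends → [-22]
-23 → replaces -22 → [-23]
-20 → extends → [-23, -20]
-4 → extends → [-23, -20, -4]
-22 → replaces -20 → [-23, -22, -4]
-19 → replaces -4 → [-23, -22, -19]
-9 → extends → [-23, -22, -19, -9]
-17 → replaces -9 → [-23, -22, -19, -17]
-5 → extends → [-23, -22, -19, -17, -5]
-3 → extends → [-23, -22, -19, -17, -5, -3]
-12 → replaces -5 → [-23, -22, -19, -17, -12, -3]
Six tails, so the longest strictly decreasing subsequence of the original has length 6.

6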